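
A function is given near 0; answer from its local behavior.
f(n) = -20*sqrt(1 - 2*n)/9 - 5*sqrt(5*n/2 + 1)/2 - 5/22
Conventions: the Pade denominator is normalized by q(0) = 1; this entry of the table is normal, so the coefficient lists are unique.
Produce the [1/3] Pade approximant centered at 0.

The Pade approximant has numerator coefficients [-490/99, -54800785229/3474381240]; denominator coefficients [1, 527185623/175473800, 99827057/1403790400, 2215537687/1403790400].

Taylor coefficients needed (expand at 0): a_0 = -490/99, a_1 = -65/72, a_2 = 1765/576, a_3 = -3065/2304, a_4 = 191825/36864.
Write the denominator as Q(n) = 1 + q1*n + q2*n^2 + q3*n^3. Requiring Q*f - P = O(n^5) with deg P <= 1 kills the coefficients of n^2..n^4 in Q*f:
  n^2: a_2 + q1*a_1 + q2*a_0 = 0, i.e. 1765/576 + (-65/72)*q1 + (-490/99)*q2 = 0.
  n^3: a_3 + q1*a_2 + q2*a_1 + q3*a_0 = 0, i.e. -3065/2304 + (1765/576)*q1 + (-65/72)*q2 + (-490/99)*q3 = 0.
  n^4: a_4 + q1*a_3 + q2*a_2 + q3*a_1 = 0, i.e. 191825/36864 + (-3065/2304)*q1 + (1765/576)*q2 + (-65/72)*q3 = 0.
Solving this linear system: q1 = 527185623/175473800, q2 = 99827057/1403790400, q3 = 2215537687/1403790400.
The numerator is Q*f truncated at degree 1: P0 = a_0 = -490/99; P1 = a_1 + q1*a_0 = -54800785229/3474381240.


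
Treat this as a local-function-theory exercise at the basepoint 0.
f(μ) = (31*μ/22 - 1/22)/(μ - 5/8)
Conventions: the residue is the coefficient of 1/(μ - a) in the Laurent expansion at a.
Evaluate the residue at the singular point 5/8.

The residue is 147/176.

At the order-1 pole 5/8 set g(μ) = (μ - (5/8))*f(μ) = 31*μ/22 - 1/22.
Simple pole: residue = g(a) at a = 5/8, which is 147/176.


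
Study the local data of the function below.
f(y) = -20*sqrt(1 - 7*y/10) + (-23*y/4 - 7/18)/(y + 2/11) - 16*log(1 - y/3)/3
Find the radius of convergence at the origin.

The radius of convergence is 2/11.

Denominator factor (y + 2/11): pole of order 1 at -2/11, modulus 2/11.
Branch term (-20)*sqrt(1 - y/(10/7)): its argument vanishes at y = 10/7, a square-root branch point, modulus 10/7.
Branch term (-16/3)*log(1 - y/(3)): its argument vanishes at y = 3, a logarithmic branch point, modulus 3.
The radius of convergence is the smallest modulus among the singular points: 2/11.


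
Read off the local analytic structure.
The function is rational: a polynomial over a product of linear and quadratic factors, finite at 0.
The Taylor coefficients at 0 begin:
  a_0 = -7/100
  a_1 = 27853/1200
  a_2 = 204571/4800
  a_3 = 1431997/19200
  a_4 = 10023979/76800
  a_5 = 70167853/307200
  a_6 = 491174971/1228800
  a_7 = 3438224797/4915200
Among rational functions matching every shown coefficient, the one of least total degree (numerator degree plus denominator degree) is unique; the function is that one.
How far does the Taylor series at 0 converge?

The radius of convergence is 4/7.

No rational of total degree below 3 reproduces all 8 coefficients; solving the [2/1] Pade equations on them gives f(z) = (-8*z**2/7 - 40*z/3 + 1/25)/(z - 4/7), whose expansion matches every shown term.
Denominator factor (z - 4/7): pole of order 1 at 4/7, modulus 4/7.
The radius of convergence is the smallest modulus among the singular points: 4/7.


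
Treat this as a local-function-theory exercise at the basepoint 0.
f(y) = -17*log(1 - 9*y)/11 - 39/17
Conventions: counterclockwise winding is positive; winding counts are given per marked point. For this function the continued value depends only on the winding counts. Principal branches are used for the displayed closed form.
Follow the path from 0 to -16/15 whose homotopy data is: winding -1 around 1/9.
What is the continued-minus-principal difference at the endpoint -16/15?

Continued minus principal equals (34/11)*pi*i.

The rational part is single-valued and drops out of the difference; each branch term changes only by its own monodromy.
(-17/11)*log(1 - y/(1/9)): each positive loop around 1/9 adds 2*pi*i to the log, so winding -1 contributes (-17/11)*(-1)*2*pi*i = (34/11)*pi*i.
Summing the contributions at y = -16/15 gives (34/11)*pi*i.


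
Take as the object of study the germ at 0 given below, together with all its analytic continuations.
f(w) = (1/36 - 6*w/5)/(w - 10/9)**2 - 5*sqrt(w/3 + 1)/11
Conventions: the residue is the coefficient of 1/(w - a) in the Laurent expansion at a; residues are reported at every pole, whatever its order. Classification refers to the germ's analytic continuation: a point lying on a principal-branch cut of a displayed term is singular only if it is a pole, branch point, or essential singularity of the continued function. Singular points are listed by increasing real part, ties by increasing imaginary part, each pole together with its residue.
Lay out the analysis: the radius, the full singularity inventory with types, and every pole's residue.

Denominator factor (w - 10/9)^2: pole of order 2 at 10/9, modulus 10/9.
Branch term (-5/11)*sqrt(1 - w/(-3)): its argument vanishes at w = -3, a square-root branch point, modulus 3.
The radius of convergence is the smallest modulus among the singular points: 10/9.
The branch term is analytic at 10/9 and contributes nothing to the residue; only the rational part matters.
At the order-2 pole 10/9 set g(w) = (w - (10/9))^2*(rational part) = 1/36 - 6*w/5.
Order-2 pole: residue = g'(a); g'(10/9) = -6/5, so the residue is -6/5.
List the singular points by increasing real part (a conjugate pair: the negative imaginary part first).

Radius of convergence at 0: 10/9.
At -3: an algebraic (square-root) branch point.
At 10/9: a pole of order 2; residue -6/5.


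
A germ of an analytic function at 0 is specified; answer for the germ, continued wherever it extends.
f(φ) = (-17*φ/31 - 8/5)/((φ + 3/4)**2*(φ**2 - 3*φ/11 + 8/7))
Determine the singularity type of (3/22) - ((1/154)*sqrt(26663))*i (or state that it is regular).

The point is a pole of order 1.

The denominator factor φ**2 - 3*φ/11 + 8/7 vanishes at (3/22) - ((1/154)*sqrt(26663))*i and appears to the power 1; the numerator there equals (-5711/3410) + ((17/4774)*sqrt(26663))*i, nonzero, and no other factor vanishes.
Hence a pole whose order is the multiplicity, 1.


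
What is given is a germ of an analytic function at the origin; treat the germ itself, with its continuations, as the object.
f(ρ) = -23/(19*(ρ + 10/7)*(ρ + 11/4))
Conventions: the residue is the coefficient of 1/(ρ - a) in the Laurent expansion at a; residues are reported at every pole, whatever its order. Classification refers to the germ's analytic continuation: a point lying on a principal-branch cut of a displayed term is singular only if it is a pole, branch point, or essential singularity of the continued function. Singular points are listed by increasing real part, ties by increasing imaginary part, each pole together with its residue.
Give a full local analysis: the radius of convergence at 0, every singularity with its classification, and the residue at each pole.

Radius of convergence at 0: 10/7.
At -11/4: a pole of order 1; residue 644/703.
At -10/7: a pole of order 1; residue -644/703.

Denominator factor (ρ + 10/7): pole of order 1 at -10/7, modulus 10/7.
Denominator factor (ρ + 11/4): pole of order 1 at -11/4, modulus 11/4.
The radius of convergence is the smallest modulus among the singular points: 10/7.
At the order-1 pole -11/4 set g(ρ) = (ρ - (-11/4))*f(ρ) = -23/(19*(ρ + 10/7)).
Simple pole: residue = g(a) at a = -11/4, which is 644/703.
At the order-1 pole -10/7 set g(ρ) = (ρ - (-10/7))*f(ρ) = -23/(19*(ρ + 11/4)).
Simple pole: residue = g(a) at a = -10/7, which is -644/703.
List the singular points by increasing real part (a conjugate pair: the negative imaginary part first).


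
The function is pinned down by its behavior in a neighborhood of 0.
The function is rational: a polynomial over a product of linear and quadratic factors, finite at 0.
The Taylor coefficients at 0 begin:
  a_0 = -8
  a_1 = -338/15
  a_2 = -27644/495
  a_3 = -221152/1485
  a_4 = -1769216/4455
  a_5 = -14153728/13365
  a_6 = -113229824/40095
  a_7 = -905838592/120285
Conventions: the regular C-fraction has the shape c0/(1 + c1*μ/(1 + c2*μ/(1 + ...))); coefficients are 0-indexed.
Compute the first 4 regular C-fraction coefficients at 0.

The regular C-fraction coefficients are [-8, -169/60, 12577/37180, 96754000/70141929].

Taylor coefficients (read off): a_0 = -8, a_1 = -338/15, a_2 = -27644/495, a_3 = -221152/1485.
c0 = a_0 = -8. Peel one level at a time: if S = 1 + c*μ/S' with S'(0) = 1, then c is the μ-coefficient of S and S' = c*μ/(S - 1).
S_1 = c0/f = 1 + (-169/60)*μ + (12577/13200)*μ^2 + ...; c1 = -169/60.
S_2 = c1*μ/(S_1 - 1) = 1 + (12577/37180)*μ + (-4837700/10367643)*μ^2 + ...; c2 = 12577/37180.
S_3 = c2*μ/(S_2 - 1) = 1 + (96754000/70141929)*μ + ...; c3 = 96754000/70141929.


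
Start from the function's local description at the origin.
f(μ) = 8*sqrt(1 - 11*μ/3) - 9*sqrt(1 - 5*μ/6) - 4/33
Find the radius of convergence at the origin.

The radius of convergence is 3/11.

Branch term (-9)*sqrt(1 - μ/(6/5)): its argument vanishes at μ = 6/5, a square-root branch point, modulus 6/5.
Branch term (8)*sqrt(1 - μ/(3/11)): its argument vanishes at μ = 3/11, a square-root branch point, modulus 3/11.
The radius of convergence is the smallest modulus among the singular points: 3/11.


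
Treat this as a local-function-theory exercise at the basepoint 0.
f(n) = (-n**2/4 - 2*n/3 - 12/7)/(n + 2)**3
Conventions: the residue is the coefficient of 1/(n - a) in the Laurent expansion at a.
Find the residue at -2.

The residue is -1/4.

At the order-3 pole -2 set g(n) = (n - (-2))^3*f(n) = -n**2/4 - 2*n/3 - 12/7.
Order-3 pole: residue = g''(a)/2; g''(-2) = -1/2, so the residue is -1/4.


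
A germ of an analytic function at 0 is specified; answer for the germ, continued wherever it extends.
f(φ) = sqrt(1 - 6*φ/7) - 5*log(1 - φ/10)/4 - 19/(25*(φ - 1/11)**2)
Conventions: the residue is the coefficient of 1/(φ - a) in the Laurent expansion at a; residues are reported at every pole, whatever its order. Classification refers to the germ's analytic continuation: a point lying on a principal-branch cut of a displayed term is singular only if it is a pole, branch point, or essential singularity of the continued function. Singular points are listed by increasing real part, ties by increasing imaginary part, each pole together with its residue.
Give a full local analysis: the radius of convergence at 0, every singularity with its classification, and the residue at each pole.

Radius of convergence at 0: 1/11.
At 1/11: a pole of order 2; residue 0.
At 7/6: an algebraic (square-root) branch point.
At 10: a logarithmic branch point.

Denominator factor (φ - 1/11)^2: pole of order 2 at 1/11, modulus 1/11.
Branch term (-5/4)*log(1 - φ/(10)): its argument vanishes at φ = 10, a logarithmic branch point, modulus 10.
Branch term (1)*sqrt(1 - φ/(7/6)): its argument vanishes at φ = 7/6, a square-root branch point, modulus 7/6.
The radius of convergence is the smallest modulus among the singular points: 1/11.
The branch terms are analytic at 1/11 and contribute nothing to the residue; only the rational part matters.
At the order-2 pole 1/11 set g(φ) = (φ - (1/11))^2*(rational part) = -19/25.
Order-2 pole: residue = g'(a); g'(1/11) = 0, so the residue is 0.
List the singular points by increasing real part (a conjugate pair: the negative imaginary part first).


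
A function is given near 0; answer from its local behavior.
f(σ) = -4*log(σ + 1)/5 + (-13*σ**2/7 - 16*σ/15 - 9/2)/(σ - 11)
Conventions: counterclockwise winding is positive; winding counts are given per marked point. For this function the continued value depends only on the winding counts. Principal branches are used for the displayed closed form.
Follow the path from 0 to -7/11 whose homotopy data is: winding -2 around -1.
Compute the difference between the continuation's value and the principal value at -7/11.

Continued minus principal equals (16/5)*pi*i.

The rational part is single-valued and drops out of the difference; each branch term changes only by its own monodromy.
(-4/5)*log(1 - σ/(-1)): each positive loop around -1 adds 2*pi*i to the log, so winding -2 contributes (-4/5)*(-2)*2*pi*i = (16/5)*pi*i.
Summing the contributions at σ = -7/11 gives (16/5)*pi*i.


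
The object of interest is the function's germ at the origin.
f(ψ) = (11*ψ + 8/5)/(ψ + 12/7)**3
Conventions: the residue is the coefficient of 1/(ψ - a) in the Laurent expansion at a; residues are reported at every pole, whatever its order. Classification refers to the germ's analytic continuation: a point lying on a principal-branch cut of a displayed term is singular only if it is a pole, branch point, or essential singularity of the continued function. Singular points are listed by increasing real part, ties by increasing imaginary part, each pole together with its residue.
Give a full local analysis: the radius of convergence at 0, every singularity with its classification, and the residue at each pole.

Denominator factor (ψ + 12/7)^3: pole of order 3 at -12/7, modulus 12/7.
The radius of convergence is the smallest modulus among the singular points: 12/7.
At the order-3 pole -12/7 set g(ψ) = (ψ - (-12/7))^3*f(ψ) = 11*ψ + 8/5.
Order-3 pole: residue = g''(a)/2; g''(-12/7) = 0, so the residue is 0.

Radius of convergence at 0: 12/7.
At -12/7: a pole of order 3; residue 0.


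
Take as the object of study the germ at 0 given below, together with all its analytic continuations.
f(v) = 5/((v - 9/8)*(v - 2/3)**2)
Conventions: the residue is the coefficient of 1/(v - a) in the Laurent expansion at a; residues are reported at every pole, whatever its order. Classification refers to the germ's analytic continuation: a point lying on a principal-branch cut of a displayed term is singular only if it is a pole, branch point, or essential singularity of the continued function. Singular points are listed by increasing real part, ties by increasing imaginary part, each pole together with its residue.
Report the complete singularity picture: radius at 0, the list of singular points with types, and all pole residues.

Radius of convergence at 0: 2/3.
At 2/3: a pole of order 2; residue -2880/121.
At 9/8: a pole of order 1; residue 2880/121.

Denominator factor (v - 9/8): pole of order 1 at 9/8, modulus 9/8.
Denominator factor (v - 2/3)^2: pole of order 2 at 2/3, modulus 2/3.
The radius of convergence is the smallest modulus among the singular points: 2/3.
At the order-2 pole 2/3 set g(v) = (v - (2/3))^2*f(v) = 5/(v - 9/8).
Order-2 pole: residue = g'(a); g'(2/3) = -2880/121, so the residue is -2880/121.
At the order-1 pole 9/8 set g(v) = (v - (9/8))*f(v) = 5/(v - 2/3)**2.
Simple pole: residue = g(a) at a = 9/8, which is 2880/121.
List the singular points by increasing real part (a conjugate pair: the negative imaginary part first).


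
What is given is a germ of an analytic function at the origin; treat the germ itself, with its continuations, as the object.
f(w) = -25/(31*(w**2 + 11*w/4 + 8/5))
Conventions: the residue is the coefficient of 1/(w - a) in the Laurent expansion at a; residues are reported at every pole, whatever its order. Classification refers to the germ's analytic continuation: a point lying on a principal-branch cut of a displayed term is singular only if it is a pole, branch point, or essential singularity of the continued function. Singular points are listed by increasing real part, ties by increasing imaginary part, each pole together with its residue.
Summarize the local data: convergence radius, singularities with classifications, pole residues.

Radius of convergence at 0: 11/8 - (1/40)*sqrt(465).
At -11/8 - (1/40)*sqrt(465): a pole of order 1; residue (100/2883)*sqrt(465).
At -11/8 + (1/40)*sqrt(465): a pole of order 1; residue -(100/2883)*sqrt(465).

Denominator factor (w**2 + 11*w/4 + 8/5): discriminant 93/80, real irrational roots -11/8 + (1/40)*sqrt(465) and -11/8 - (1/40)*sqrt(465); poles of order 1, moduli 11/8 - (1/40)*sqrt(465) and 11/8 + (1/40)*sqrt(465).
The radius of convergence is the smallest modulus among the singular points: 11/8 - (1/40)*sqrt(465).
The factor w**2 + 11*w/4 + 8/5 splits as (w - a)(w - a') with a = -11/8 - (1/40)*sqrt(465), a' = -11/8 + (1/40)*sqrt(465). At the order-1 pole a set g(w) = (w - a)*f(w) = [-25/31] / (w - a').
Simple pole: residue = g(a) at a = -11/8 - (1/40)*sqrt(465), which is (100/2883)*sqrt(465).
The factor w**2 + 11*w/4 + 8/5 splits as (w - a)(w - a') with a = -11/8 + (1/40)*sqrt(465), a' = -11/8 - (1/40)*sqrt(465). At the order-1 pole a set g(w) = (w - a)*f(w) = [-25/31] / (w - a').
Simple pole: residue = g(a) at a = -11/8 + (1/40)*sqrt(465), which is -(100/2883)*sqrt(465).
List the singular points by increasing real part (a conjugate pair: the negative imaginary part first).


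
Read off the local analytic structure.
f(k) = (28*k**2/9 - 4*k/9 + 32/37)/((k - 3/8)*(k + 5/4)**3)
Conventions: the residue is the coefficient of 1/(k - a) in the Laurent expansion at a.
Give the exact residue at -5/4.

At the order-3 pole -5/4 set g(k) = (k - (-5/4))^3*f(k) = (28*k**2/9 - 4*k/9 + 32/37)/(k - 3/8).
Order-3 pole: residue = g''(a)/2; g''(-5/4) = -129088/243867, so the residue is -64544/243867.

The residue is -64544/243867.


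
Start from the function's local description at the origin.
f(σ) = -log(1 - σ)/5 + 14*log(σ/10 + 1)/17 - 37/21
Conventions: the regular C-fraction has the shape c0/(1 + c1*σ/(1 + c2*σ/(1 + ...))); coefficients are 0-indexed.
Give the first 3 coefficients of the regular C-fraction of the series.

The regular C-fraction coefficients are [-37/21, 504/3145, -150911/301920].

Taylor coefficients (expand at 0): a_0 = -37/21, a_1 = 24/85, a_2 = 163/1700.
c0 = a_0 = -37/21. Peel one level at a time: if S = 1 + c*σ/S' with S'(0) = 1, then c is the σ-coefficient of S and S' = c*σ/(S - 1).
S_1 = c0/f = 1 + (504/3145)*σ + (3169131/39564100)*σ^2 + ...; c1 = 504/3145.
S_2 = c1*σ/(S_1 - 1) = 1 + (-150911/301920)*σ + ...; c2 = -150911/301920.


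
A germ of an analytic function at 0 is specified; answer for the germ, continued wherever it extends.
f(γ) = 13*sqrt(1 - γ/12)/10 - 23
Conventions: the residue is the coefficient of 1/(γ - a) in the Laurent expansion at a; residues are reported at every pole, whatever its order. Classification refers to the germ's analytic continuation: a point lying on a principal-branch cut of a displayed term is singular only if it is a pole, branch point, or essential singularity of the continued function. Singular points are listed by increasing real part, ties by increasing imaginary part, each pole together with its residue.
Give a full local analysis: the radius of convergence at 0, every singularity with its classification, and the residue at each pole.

Radius of convergence at 0: 12.
At 12: an algebraic (square-root) branch point.

Branch term (13/10)*sqrt(1 - γ/(12)): its argument vanishes at γ = 12, a square-root branch point, modulus 12.
The radius of convergence is the smallest modulus among the singular points: 12.


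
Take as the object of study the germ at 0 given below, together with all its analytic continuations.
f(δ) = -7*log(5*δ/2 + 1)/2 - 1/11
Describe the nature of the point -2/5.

The term (-7/2)*log(1 - δ/(-2/5)) has argument 1 - -2/5/(-2/5) = 0 at -2/5: a logarithmic (infinitely-sheeted) branch point; the remaining terms are analytic or single-valued there.

The point is a logarithmic branch point.


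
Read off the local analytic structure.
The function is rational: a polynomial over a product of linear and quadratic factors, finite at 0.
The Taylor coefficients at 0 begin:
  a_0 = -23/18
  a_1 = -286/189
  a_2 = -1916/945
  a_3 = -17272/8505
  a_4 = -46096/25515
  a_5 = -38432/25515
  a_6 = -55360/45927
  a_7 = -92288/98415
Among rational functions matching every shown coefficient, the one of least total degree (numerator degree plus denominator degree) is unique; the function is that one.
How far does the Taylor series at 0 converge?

No rational of total degree below 4 reproduces all 8 coefficients; solving the [2/2] Pade equations on them gives f(α) = (-13*α**2/10 + 3*α/7 - 23/8)/(α - 3/2)**2, whose expansion matches every shown term.
Denominator factor (α - 3/2)^2: pole of order 2 at 3/2, modulus 3/2.
The radius of convergence is the smallest modulus among the singular points: 3/2.

The radius of convergence is 3/2.


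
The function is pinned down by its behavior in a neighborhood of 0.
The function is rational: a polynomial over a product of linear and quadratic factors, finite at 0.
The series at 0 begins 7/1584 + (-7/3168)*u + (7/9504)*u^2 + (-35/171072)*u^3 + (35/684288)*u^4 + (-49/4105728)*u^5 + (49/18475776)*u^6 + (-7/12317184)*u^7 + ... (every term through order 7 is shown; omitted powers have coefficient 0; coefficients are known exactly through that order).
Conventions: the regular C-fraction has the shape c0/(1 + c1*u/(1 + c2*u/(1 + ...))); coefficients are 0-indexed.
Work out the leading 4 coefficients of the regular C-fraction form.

The regular C-fraction coefficients are [7/1584, 1/2, -1/6, 1/9].

Taylor coefficients (read off): a_0 = 7/1584, a_1 = -7/3168, a_2 = 7/9504, a_3 = -35/171072.
c0 = a_0 = 7/1584. Peel one level at a time: if S = 1 + c*u/S' with S'(0) = 1, then c is the u-coefficient of S and S' = c*u/(S - 1).
S_1 = c0/f = 1 + (1/2)*u + (1/12)*u^2 + ...; c1 = 1/2.
S_2 = c1*u/(S_1 - 1) = 1 + (-1/6)*u + (1/54)*u^2 + ...; c2 = -1/6.
S_3 = c2*u/(S_2 - 1) = 1 + (1/9)*u + ...; c3 = 1/9.


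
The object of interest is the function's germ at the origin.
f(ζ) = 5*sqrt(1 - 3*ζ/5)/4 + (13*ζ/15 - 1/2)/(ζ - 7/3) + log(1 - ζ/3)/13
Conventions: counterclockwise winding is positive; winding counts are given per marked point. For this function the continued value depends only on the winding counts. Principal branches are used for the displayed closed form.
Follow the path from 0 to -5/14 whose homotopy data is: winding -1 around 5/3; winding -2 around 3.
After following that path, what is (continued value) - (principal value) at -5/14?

The rational part is single-valued and drops out of the difference; each branch term changes only by its own monodromy.
(5/4)*sqrt(1 - ζ/(5/3)): winding -1 is odd, the square root flips sign, contributing -2*(5/4)*sqrt(1 - (-5/14)/(5/3)) = -2*(5/4)*sqrt(17/14) = -(5/28)*sqrt(238).
(1/13)*log(1 - ζ/(3)): each positive loop around 3 adds 2*pi*i to the log, so winding -2 contributes (1/13)*(-2)*2*pi*i = -(4/13)*pi*i.
Summing the contributions at ζ = -5/14 gives (-(5/28)*sqrt(238)) - ((4/13)*pi)*i.

Continued minus principal equals (-(5/28)*sqrt(238)) - ((4/13)*pi)*i.


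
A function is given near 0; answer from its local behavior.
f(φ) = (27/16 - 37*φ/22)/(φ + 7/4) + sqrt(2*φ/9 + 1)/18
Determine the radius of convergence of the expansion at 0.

Denominator factor (φ + 7/4): pole of order 1 at -7/4, modulus 7/4.
Branch term (1/18)*sqrt(1 - φ/(-9/2)): its argument vanishes at φ = -9/2, a square-root branch point, modulus 9/2.
The radius of convergence is the smallest modulus among the singular points: 7/4.

The radius of convergence is 7/4.


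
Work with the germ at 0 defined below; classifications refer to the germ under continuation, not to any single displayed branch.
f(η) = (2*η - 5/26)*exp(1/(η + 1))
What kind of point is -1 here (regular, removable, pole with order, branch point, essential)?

The exponent 1/(η - (-1)) has a pole at -1, so exp(1/(η - (-1))) takes every nonzero value near it: an essential singularity (not a pole of any order).

The point is an essential singularity.


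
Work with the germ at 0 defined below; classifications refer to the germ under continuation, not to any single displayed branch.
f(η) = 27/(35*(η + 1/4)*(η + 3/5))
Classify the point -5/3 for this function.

The point is a regular point.

Denominator factors: η + 3/5 = -16/15 at η = -5/3; η + 1/4 = -17/12 at η = -5/3 — none vanishes.
So the germ continues analytically to -5/3.


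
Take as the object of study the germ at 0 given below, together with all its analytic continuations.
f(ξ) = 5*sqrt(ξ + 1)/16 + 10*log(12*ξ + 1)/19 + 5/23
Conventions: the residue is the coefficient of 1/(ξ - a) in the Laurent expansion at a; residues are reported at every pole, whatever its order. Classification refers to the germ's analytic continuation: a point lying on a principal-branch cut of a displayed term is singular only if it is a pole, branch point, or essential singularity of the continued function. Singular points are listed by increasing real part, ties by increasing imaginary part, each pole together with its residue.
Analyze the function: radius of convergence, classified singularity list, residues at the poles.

Radius of convergence at 0: 1/12.
At -1: an algebraic (square-root) branch point.
At -1/12: a logarithmic branch point.

Branch term (5/16)*sqrt(1 - ξ/(-1)): its argument vanishes at ξ = -1, a square-root branch point, modulus 1.
Branch term (10/19)*log(1 - ξ/(-1/12)): its argument vanishes at ξ = -1/12, a logarithmic branch point, modulus 1/12.
The radius of convergence is the smallest modulus among the singular points: 1/12.
List the singular points by increasing real part (a conjugate pair: the negative imaginary part first).


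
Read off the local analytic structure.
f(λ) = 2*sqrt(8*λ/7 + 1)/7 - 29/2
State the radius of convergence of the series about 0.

The radius of convergence is 7/8.

Branch term (2/7)*sqrt(1 - λ/(-7/8)): its argument vanishes at λ = -7/8, a square-root branch point, modulus 7/8.
The radius of convergence is the smallest modulus among the singular points: 7/8.


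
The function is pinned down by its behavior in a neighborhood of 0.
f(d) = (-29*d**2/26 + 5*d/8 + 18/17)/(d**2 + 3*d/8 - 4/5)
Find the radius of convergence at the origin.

The radius of convergence is -3/16 + (1/80)*sqrt(5345).

Denominator factor (d**2 + 3*d/8 - 4/5): discriminant 1069/320, real irrational roots -3/16 + (1/80)*sqrt(5345) and -3/16 - (1/80)*sqrt(5345); poles of order 1, moduli -3/16 + (1/80)*sqrt(5345) and 3/16 + (1/80)*sqrt(5345).
The radius of convergence is the smallest modulus among the singular points: -3/16 + (1/80)*sqrt(5345).


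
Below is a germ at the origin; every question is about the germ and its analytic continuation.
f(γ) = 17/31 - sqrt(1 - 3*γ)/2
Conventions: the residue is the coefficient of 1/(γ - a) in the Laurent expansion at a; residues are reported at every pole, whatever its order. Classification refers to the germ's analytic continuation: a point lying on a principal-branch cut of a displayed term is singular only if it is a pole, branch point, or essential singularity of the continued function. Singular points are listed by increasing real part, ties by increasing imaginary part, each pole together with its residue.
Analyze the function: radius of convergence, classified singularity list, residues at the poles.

Branch term (-1/2)*sqrt(1 - γ/(1/3)): its argument vanishes at γ = 1/3, a square-root branch point, modulus 1/3.
The radius of convergence is the smallest modulus among the singular points: 1/3.

Radius of convergence at 0: 1/3.
At 1/3: an algebraic (square-root) branch point.


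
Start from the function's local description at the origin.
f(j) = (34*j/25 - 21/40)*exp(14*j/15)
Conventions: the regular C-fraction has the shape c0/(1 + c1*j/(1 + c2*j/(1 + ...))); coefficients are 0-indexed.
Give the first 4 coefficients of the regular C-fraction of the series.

The regular C-fraction coefficients are [-21/40, 58/35, -5213/1827, 9915101/34014825].

Taylor coefficients (expand at 0): a_0 = -21/40, a_1 = 87/100, a_2 = 1561/1500, a_3 = 17591/33750.
c0 = a_0 = -21/40. Peel one level at a time: if S = 1 + c*j/S' with S'(0) = 1, then c is the j-coefficient of S and S' = c*j/(S - 1).
S_1 = c0/f = 1 + (58/35)*j + (10426/2205)*j^2 + ...; c1 = 58/35.
S_2 = c1*j/(S_1 - 1) = 1 + (-5213/1827)*j + (1416443/1703025)*j^2 + ...; c2 = -5213/1827.
S_3 = c2*j/(S_2 - 1) = 1 + (9915101/34014825)*j + ...; c3 = 9915101/34014825.


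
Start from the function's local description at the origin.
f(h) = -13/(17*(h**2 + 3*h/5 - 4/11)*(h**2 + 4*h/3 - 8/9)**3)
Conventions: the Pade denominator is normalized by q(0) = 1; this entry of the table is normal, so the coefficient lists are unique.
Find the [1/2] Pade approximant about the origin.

The Pade approximant has numerator coefficients [-104247/34816, 226111743/44843008]; denominator coefficients [1, -50451/6440, 94831/5152].


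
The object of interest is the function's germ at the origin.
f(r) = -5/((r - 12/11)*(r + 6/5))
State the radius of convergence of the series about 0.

Denominator factor (r - 12/11): pole of order 1 at 12/11, modulus 12/11.
Denominator factor (r + 6/5): pole of order 1 at -6/5, modulus 6/5.
The radius of convergence is the smallest modulus among the singular points: 12/11.

The radius of convergence is 12/11.


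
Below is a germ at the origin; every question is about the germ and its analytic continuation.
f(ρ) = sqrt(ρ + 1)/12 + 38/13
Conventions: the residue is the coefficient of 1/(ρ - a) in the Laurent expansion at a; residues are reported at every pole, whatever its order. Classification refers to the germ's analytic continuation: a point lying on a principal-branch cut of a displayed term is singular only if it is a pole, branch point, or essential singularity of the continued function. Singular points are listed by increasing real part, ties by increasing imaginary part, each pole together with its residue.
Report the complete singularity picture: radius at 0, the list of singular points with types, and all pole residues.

Radius of convergence at 0: 1.
At -1: an algebraic (square-root) branch point.

Branch term (1/12)*sqrt(1 - ρ/(-1)): its argument vanishes at ρ = -1, a square-root branch point, modulus 1.
The radius of convergence is the smallest modulus among the singular points: 1.


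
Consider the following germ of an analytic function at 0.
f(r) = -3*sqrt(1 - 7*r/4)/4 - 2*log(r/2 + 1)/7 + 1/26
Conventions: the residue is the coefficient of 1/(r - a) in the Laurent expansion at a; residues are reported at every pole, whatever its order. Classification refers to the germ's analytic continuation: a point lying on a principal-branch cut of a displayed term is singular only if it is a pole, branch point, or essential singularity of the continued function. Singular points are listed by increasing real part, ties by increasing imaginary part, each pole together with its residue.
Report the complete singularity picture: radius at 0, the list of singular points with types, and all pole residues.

Radius of convergence at 0: 4/7.
At -2: a logarithmic branch point.
At 4/7: an algebraic (square-root) branch point.

Branch term (-2/7)*log(1 - r/(-2)): its argument vanishes at r = -2, a logarithmic branch point, modulus 2.
Branch term (-3/4)*sqrt(1 - r/(4/7)): its argument vanishes at r = 4/7, a square-root branch point, modulus 4/7.
The radius of convergence is the smallest modulus among the singular points: 4/7.
List the singular points by increasing real part (a conjugate pair: the negative imaginary part first).


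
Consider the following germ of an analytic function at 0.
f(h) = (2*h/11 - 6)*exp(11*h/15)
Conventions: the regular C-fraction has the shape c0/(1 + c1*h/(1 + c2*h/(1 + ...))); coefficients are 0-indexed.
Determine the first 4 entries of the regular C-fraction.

Taylor coefficients (expand at 0): a_0 = -6, a_1 = -232/55, a_2 = -37/25, a_3 = -1166/3375.
c0 = a_0 = -6. Peel one level at a time: if S = 1 + c*h/S' with S'(0) = 1, then c is the h-coefficient of S and S' = c*h/(S - 1).
S_1 = c0/f = 1 + (-116/165)*h + (13481/54450)*h^2 + ...; c1 = -116/165.
S_2 = c1*h/(S_1 - 1) = 1 + (13481/38280)*h + (1496891/36331200)*h^2 + ...; c2 = 13481/38280.
S_3 = c2*h/(S_2 - 1) = 1 + (-16465801/140741640)*h + ...; c3 = -16465801/140741640.

The regular C-fraction coefficients are [-6, -116/165, 13481/38280, -16465801/140741640].


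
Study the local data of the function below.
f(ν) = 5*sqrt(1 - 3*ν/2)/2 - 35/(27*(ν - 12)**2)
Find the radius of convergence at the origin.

Denominator factor (ν - 12)^2: pole of order 2 at 12, modulus 12.
Branch term (5/2)*sqrt(1 - ν/(2/3)): its argument vanishes at ν = 2/3, a square-root branch point, modulus 2/3.
The radius of convergence is the smallest modulus among the singular points: 2/3.

The radius of convergence is 2/3.


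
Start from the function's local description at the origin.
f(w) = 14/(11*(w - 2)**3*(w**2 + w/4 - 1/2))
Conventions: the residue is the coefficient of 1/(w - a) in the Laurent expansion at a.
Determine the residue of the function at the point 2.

At the order-3 pole 2 set g(w) = (w - (2))^3*f(w) = 14/(11*(w**2 + w/4 - 1/2)).
Order-3 pole: residue = g''(a)/2; g''(2) = 1575/2816, so the residue is 1575/5632.

The residue is 1575/5632.


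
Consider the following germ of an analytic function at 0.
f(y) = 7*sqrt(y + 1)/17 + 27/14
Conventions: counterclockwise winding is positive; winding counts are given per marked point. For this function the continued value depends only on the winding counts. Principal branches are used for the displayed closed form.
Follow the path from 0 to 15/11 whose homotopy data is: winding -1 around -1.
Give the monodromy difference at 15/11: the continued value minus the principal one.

Continued minus principal equals -(14/187)*sqrt(286).

The rational part is single-valued and drops out of the difference; each branch term changes only by its own monodromy.
(7/17)*sqrt(1 - y/(-1)): winding -1 is odd, the square root flips sign, contributing -2*(7/17)*sqrt(1 - (15/11)/(-1)) = -2*(7/17)*sqrt(26/11) = -(14/187)*sqrt(286).
Summing the contributions at y = 15/11 gives -(14/187)*sqrt(286).


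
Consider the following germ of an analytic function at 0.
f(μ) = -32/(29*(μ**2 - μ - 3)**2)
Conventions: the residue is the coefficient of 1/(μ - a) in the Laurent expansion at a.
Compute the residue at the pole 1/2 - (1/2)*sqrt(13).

The factor μ**2 - μ - 3 splits as (μ - a)(μ - a') with a = 1/2 - (1/2)*sqrt(13), a' = 1/2 + (1/2)*sqrt(13). At the order-2 pole a set g(μ) = (μ - a)^2*f(μ) = [-32/29] / (μ - a')^2.
Order-2 pole: residue = g'(a); g'(1/2 - (1/2)*sqrt(13)) = -(64/4901)*sqrt(13), so the residue is -(64/4901)*sqrt(13).

The residue is -(64/4901)*sqrt(13).


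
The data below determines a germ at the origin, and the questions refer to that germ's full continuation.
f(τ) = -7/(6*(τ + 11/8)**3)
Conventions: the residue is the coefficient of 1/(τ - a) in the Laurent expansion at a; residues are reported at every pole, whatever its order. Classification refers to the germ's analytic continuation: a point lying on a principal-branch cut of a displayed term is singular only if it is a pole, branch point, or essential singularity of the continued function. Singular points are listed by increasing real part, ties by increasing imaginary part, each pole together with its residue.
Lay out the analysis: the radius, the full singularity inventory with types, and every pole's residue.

Radius of convergence at 0: 11/8.
At -11/8: a pole of order 3; residue 0.

Denominator factor (τ + 11/8)^3: pole of order 3 at -11/8, modulus 11/8.
The radius of convergence is the smallest modulus among the singular points: 11/8.
At the order-3 pole -11/8 set g(τ) = (τ - (-11/8))^3*f(τ) = -7/6.
Order-3 pole: residue = g''(a)/2; g''(-11/8) = 0, so the residue is 0.


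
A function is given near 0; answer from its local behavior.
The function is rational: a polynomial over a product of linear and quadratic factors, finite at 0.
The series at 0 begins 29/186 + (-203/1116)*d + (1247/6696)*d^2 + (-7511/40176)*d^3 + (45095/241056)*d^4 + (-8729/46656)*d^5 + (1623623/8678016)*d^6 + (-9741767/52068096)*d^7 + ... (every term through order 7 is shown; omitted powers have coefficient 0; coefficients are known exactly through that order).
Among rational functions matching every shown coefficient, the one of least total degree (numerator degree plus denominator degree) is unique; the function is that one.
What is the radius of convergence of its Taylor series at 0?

No rational of total degree below 2 reproduces all 8 coefficients; solving the [0/2] Pade equations on them gives f(d) = 29/(31*(d + 1)*(d + 6)), whose expansion matches every shown term.
Denominator factor (d + 1): pole of order 1 at -1, modulus 1.
Denominator factor (d + 6): pole of order 1 at -6, modulus 6.
The radius of convergence is the smallest modulus among the singular points: 1.

The radius of convergence is 1.


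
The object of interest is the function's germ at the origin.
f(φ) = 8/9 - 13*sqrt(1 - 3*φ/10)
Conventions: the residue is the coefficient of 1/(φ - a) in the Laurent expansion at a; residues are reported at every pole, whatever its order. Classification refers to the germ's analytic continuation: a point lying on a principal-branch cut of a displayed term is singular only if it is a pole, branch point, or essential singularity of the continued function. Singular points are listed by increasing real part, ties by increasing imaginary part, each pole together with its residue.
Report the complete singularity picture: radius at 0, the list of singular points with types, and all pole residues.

Radius of convergence at 0: 10/3.
At 10/3: an algebraic (square-root) branch point.

Branch term (-13)*sqrt(1 - φ/(10/3)): its argument vanishes at φ = 10/3, a square-root branch point, modulus 10/3.
The radius of convergence is the smallest modulus among the singular points: 10/3.


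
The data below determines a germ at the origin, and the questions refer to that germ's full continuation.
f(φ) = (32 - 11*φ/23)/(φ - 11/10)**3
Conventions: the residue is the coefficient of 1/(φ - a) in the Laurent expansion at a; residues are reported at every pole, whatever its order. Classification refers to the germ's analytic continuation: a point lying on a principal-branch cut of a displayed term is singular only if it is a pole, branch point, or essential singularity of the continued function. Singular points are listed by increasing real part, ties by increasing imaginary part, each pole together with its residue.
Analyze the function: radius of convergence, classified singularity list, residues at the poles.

Denominator factor (φ - 11/10)^3: pole of order 3 at 11/10, modulus 11/10.
The radius of convergence is the smallest modulus among the singular points: 11/10.
At the order-3 pole 11/10 set g(φ) = (φ - (11/10))^3*f(φ) = 32 - 11*φ/23.
Order-3 pole: residue = g''(a)/2; g''(11/10) = 0, so the residue is 0.

Radius of convergence at 0: 11/10.
At 11/10: a pole of order 3; residue 0.


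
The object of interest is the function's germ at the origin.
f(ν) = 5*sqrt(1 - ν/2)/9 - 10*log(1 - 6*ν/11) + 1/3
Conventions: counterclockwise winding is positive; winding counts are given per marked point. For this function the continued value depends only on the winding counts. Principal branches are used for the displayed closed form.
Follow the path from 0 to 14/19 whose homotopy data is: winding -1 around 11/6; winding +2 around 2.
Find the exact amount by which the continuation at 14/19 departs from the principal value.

Continued minus principal equals (20)*pi*i.

The rational part is single-valued and drops out of the difference; each branch term changes only by its own monodromy.
(-10)*log(1 - ν/(11/6)): each positive loop around 11/6 adds 2*pi*i to the log, so winding -1 contributes (-10)*(-1)*2*pi*i = (20)*pi*i.
(5/9)*sqrt(1 - ν/(2)): winding +2 is even, the square root returns to the same sheet, contribution 0.
Summing the contributions at ν = 14/19 gives (20)*pi*i.


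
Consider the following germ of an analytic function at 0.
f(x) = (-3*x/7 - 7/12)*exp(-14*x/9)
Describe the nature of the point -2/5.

The point is a regular point.

There is no denominator, hence no pole anywhere.
The factor exp(-14*x/9) is entire.
So the germ continues analytically to -2/5.


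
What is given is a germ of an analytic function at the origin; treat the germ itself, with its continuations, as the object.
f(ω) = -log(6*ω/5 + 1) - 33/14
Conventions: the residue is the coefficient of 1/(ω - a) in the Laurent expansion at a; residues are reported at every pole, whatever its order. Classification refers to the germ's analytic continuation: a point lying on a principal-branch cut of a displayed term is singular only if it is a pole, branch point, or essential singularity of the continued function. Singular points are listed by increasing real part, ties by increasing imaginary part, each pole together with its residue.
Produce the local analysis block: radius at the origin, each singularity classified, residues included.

Branch term (-1)*log(1 - ω/(-5/6)): its argument vanishes at ω = -5/6, a logarithmic branch point, modulus 5/6.
The radius of convergence is the smallest modulus among the singular points: 5/6.

Radius of convergence at 0: 5/6.
At -5/6: a logarithmic branch point.
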